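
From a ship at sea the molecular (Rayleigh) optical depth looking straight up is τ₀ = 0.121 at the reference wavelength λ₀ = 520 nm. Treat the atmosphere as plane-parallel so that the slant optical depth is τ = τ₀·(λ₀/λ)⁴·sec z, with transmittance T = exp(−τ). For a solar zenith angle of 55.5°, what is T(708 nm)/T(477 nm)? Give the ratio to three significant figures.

1.27

Airmass: sec 55.5° = 1.7655.
τ(708 nm) = 0.121 × (520/708)⁴ × 1.7655 = 0.121 × 0.2910 × 1.7655 = 0.0622.
τ(477 nm) = 0.121 × (520/477)⁴ × 1.7655 = 0.121 × 1.4123 × 1.7655 = 0.3017.
T(708)/T(477) = exp(τ_B − τ_A) = exp(0.2396) = 1.2707.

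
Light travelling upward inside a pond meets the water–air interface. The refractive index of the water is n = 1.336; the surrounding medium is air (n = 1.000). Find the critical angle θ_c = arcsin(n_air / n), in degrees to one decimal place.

sin θ_c = n_air / n = 1.000 / 1.336 = 0.7485.
θ_c = arcsin(0.7485) = 48.46°.

48.5°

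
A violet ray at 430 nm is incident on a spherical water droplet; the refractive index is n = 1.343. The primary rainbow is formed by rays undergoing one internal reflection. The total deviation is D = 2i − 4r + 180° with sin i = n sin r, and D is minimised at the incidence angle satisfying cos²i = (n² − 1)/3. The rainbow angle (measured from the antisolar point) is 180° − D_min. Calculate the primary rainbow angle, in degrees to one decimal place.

cos²i = (1.80365 − 1)/3 = 0.26788; i = arccos(0.51757) = 58.830°.
sin r = sin 58.830°/1.343 = 0.63711; r = 39.577°.
D_min = 2·58.830° − 4·39.577° + 180° = 139.354°.
Rainbow angle = 180° − D_min = 40.646°.

40.6°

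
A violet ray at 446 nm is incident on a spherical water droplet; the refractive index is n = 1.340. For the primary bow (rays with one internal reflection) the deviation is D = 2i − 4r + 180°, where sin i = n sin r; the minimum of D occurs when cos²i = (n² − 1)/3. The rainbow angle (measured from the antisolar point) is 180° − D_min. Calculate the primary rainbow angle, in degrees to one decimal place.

cos²i = (1.79560 − 1)/3 = 0.26520; i = arccos(0.51498) = 59.004°.
sin r = sin 59.004°/1.340 = 0.63971; r = 39.770°.
D_min = 2·59.004° − 4·39.770° + 180° = 138.929°.
Rainbow angle = 180° − D_min = 41.071°.

41.1°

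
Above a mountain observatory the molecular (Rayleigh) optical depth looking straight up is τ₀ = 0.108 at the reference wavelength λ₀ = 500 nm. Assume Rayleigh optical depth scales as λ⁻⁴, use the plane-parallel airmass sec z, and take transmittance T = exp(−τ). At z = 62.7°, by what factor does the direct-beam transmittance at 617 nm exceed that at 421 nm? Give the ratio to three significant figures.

Airmass: sec 62.7° = 2.1803.
τ(617 nm) = 0.108 × (500/617)⁴ × 2.1803 = 0.108 × 0.4313 × 2.1803 = 0.1016.
τ(421 nm) = 0.108 × (500/421)⁴ × 2.1803 = 0.108 × 1.9895 × 2.1803 = 0.4685.
T(617)/T(421) = exp(τ_B − τ_A) = exp(0.3669) = 1.4433.

1.44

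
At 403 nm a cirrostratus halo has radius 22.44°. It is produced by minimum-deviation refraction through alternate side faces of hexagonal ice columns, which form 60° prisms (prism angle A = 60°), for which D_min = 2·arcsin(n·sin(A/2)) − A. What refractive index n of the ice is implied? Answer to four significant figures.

Rearranging: n = sin((D_min + A)/2) / sin(A/2).
(D_min + A)/2 = (22.44° + 60°)/2 = 41.220°.
n = sin 41.220° / sin 30° = 0.6590 / 0.5000 = 1.3179.

1.318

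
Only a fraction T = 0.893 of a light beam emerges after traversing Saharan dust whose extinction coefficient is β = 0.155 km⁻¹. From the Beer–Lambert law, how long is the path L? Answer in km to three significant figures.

Beer–Lambert: T = exp(−βL) ⇒ L = −ln(T)/β = −ln(0.893)/0.155 = 0.1132/0.155 = 0.7301 km.

0.730 km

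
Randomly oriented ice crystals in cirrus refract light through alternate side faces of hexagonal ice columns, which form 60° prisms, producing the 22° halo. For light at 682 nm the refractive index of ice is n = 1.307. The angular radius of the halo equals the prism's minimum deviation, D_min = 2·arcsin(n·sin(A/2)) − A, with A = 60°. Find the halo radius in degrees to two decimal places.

n·sin(A/2) = 1.307 × sin 30° = 1.307 × 0.5000 = 0.6535.
D_min = 2·arcsin(0.6535) − 60° = 2 × 40.806° − 60° = 21.612°.

21.61°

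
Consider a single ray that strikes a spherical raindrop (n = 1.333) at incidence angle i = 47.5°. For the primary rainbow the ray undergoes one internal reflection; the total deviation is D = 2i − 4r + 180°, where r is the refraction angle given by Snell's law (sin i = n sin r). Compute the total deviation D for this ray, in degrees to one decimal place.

140.7°

sin r = sin 47.5° / 1.333 = 0.7373/1.333 = 0.5531; r = 33.58°.
D = 2·47.5° − 4·33.58° + 180° = 95.00° − 134.32° + 180° = 140.68°.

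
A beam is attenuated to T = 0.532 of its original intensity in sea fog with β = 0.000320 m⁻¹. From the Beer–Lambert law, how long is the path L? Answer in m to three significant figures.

1970 m

Beer–Lambert: T = exp(−βL) ⇒ L = −ln(T)/β = −ln(0.532)/0.000320 = 0.6311/0.000320 = 1972 m.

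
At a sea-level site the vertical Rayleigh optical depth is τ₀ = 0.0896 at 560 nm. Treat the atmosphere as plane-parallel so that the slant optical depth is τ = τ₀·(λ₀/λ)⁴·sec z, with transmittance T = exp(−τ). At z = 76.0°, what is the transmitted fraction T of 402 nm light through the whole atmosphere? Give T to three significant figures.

sec 76.0° = 4.1336.
τ = 0.0896 × (560/402)⁴ × 4.1336 = 0.0896 × 3.7657 × 4.1336 = 1.3947.
T = exp(−1.3947) = 0.2479.

0.248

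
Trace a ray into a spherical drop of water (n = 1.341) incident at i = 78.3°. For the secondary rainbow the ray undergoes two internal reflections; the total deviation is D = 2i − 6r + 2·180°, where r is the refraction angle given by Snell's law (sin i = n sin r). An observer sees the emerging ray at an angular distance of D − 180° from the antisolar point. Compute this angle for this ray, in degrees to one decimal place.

sin r = sin 78.3° / 1.341 = 0.9792/1.341 = 0.7302; r = 46.90°.
D = 2·78.3° − 6·46.90° + 2·180° = 156.60° − 281.43° + 360° = 235.17°.
Angle from antisolar point = D − 180° = 55.17°.

55.2°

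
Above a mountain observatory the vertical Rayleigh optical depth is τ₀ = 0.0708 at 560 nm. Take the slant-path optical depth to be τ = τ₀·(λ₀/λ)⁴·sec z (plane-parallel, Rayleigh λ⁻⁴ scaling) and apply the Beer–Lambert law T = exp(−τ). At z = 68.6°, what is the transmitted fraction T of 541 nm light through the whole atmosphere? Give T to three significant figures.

0.800

sec 68.6° = 2.7407.
τ = 0.0708 × (560/541)⁴ × 2.7407 = 0.0708 × 1.1481 × 2.7407 = 0.2228.
T = exp(−0.2228) = 0.8003.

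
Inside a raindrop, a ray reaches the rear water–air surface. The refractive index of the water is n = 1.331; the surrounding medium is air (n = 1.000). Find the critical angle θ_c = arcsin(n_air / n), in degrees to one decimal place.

48.7°

sin θ_c = n_air / n = 1.000 / 1.331 = 0.7513.
θ_c = arcsin(0.7513) = 48.70°.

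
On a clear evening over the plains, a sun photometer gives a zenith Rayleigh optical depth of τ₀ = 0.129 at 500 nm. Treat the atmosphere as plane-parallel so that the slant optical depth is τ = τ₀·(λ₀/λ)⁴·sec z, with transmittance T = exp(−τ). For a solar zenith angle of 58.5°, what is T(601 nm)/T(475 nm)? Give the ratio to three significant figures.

Airmass: sec 58.5° = 1.9139.
τ(601 nm) = 0.129 × (500/601)⁴ × 1.9139 = 0.129 × 0.4791 × 1.9139 = 0.1183.
τ(475 nm) = 0.129 × (500/475)⁴ × 1.9139 = 0.129 × 1.2277 × 1.9139 = 0.3031.
T(601)/T(475) = exp(τ_B − τ_A) = exp(0.1848) = 1.2030.

1.20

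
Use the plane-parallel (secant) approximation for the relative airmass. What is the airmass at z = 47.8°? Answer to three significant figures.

X = sec z = 1/cos 47.8° = 1/0.6717 = 1.4887.

1.49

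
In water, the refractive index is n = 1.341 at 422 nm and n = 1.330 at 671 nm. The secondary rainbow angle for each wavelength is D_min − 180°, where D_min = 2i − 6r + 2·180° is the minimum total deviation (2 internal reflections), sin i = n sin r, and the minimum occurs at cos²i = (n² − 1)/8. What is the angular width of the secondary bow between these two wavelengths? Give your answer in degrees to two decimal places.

2.86°

At 422 nm (n = 1.341): cos²i = 0.09979 → i = 71.586°, r = 45.034°, D_min = 232.966°, rainbow angle = 52.966°.
At 671 nm (n = 1.330): cos²i = 0.09611 → i = 71.940°, r = 45.630°, D_min = 230.101°, rainbow angle = 50.101°.
Angular width = |52.966° − 50.101°| = 2.865°.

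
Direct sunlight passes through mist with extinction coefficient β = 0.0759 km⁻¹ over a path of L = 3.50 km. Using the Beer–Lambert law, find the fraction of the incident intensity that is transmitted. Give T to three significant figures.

0.767

τ = β·L = 0.0759 × 3.50 = 0.2656.
T = exp(−0.2656) = 0.7667.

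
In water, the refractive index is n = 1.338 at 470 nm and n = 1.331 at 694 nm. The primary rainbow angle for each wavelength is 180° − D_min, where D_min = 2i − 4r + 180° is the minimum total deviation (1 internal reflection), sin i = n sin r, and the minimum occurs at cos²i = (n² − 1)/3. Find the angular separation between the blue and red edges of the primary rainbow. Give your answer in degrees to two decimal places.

At 470 nm (n = 1.338): cos²i = 0.26341 → i = 59.120°, r = 39.899°, D_min = 138.643°, rainbow angle = 41.357°.
At 694 nm (n = 1.331): cos²i = 0.25719 → i = 59.527°, r = 40.356°, D_min = 137.630°, rainbow angle = 42.370°.
Angular width = |41.357° − 42.370°| = 1.013°.

1.01°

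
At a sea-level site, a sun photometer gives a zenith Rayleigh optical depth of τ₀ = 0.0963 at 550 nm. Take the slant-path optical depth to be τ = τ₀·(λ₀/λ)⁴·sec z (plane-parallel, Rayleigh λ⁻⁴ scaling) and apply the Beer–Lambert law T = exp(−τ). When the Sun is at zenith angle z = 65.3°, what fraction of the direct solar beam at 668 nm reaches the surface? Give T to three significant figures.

0.900

sec 65.3° = 2.3931.
τ = 0.0963 × (550/668)⁴ × 2.3931 = 0.0963 × 0.4596 × 2.3931 = 0.1059.
T = exp(−0.1059) = 0.8995.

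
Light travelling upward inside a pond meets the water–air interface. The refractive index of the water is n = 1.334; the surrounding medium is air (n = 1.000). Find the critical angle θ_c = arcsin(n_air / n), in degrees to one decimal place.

sin θ_c = n_air / n = 1.000 / 1.334 = 0.7496.
θ_c = arcsin(0.7496) = 48.56°.

48.6°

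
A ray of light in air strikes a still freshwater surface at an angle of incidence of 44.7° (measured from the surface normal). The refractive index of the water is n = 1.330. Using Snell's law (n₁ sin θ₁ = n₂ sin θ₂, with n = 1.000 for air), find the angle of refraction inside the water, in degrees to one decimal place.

31.9°

Snell: sin θ_r = sin θ_i / n = sin 44.7° / 1.330 = 0.7034 / 1.330 = 0.5289.
θ_r = arcsin(0.5289) = 31.93°.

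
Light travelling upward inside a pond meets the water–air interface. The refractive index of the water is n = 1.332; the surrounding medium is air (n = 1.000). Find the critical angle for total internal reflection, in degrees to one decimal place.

sin θ_c = n_air / n = 1.000 / 1.332 = 0.7508.
θ_c = arcsin(0.7508) = 48.66°.

48.7°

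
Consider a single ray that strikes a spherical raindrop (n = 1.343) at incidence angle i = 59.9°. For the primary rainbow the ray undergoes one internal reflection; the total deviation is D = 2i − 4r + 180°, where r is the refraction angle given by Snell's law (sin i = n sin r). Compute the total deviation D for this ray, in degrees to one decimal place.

139.4°

sin r = sin 59.9° / 1.343 = 0.8652/1.343 = 0.6442; r = 40.11°.
D = 2·59.9° − 4·40.11° + 180° = 119.80° − 160.42° + 180° = 139.38°.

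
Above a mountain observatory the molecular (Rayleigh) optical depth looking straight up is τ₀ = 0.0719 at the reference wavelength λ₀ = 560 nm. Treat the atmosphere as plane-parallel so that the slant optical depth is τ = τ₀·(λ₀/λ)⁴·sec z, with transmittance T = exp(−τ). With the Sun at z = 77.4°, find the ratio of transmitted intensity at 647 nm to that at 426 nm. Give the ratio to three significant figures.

Airmass: sec 77.4° = 4.5841.
τ(647 nm) = 0.0719 × (560/647)⁴ × 4.5841 = 0.0719 × 0.5612 × 4.5841 = 0.1850.
τ(426 nm) = 0.0719 × (560/426)⁴ × 4.5841 = 0.0719 × 2.9862 × 4.5841 = 0.9842.
T(647)/T(426) = exp(τ_B − τ_A) = exp(0.7993) = 2.2239.

2.22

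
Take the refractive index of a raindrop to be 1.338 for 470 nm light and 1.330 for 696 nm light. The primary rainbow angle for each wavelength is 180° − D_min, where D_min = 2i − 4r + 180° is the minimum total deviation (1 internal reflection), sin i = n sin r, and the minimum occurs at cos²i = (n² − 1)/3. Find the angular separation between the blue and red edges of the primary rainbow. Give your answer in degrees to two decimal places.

1.16°

At 470 nm (n = 1.338): cos²i = 0.26341 → i = 59.120°, r = 39.899°, D_min = 138.643°, rainbow angle = 41.357°.
At 696 nm (n = 1.330): cos²i = 0.25630 → i = 59.585°, r = 40.422°, D_min = 137.484°, rainbow angle = 42.516°.
Angular width = |41.357° − 42.516°| = 1.160°.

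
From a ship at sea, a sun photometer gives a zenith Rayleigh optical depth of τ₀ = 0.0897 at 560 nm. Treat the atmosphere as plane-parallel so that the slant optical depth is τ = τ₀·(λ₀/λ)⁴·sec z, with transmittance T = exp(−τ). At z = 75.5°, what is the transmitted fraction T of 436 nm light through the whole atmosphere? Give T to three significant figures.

0.377

sec 75.5° = 3.9939.
τ = 0.0897 × (560/436)⁴ × 3.9939 = 0.0897 × 2.7215 × 3.9939 = 0.9750.
T = exp(−0.9750) = 0.3772.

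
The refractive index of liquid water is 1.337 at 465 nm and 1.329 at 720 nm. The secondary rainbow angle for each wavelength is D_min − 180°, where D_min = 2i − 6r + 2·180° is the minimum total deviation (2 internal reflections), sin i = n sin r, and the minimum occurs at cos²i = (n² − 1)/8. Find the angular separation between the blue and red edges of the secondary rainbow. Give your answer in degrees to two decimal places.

At 465 nm (n = 1.337): cos²i = 0.09845 → i = 71.714°, r = 45.249°, D_min = 231.934°, rainbow angle = 51.934°.
At 720 nm (n = 1.329): cos²i = 0.09578 → i = 71.972°, r = 45.685°, D_min = 229.837°, rainbow angle = 49.837°.
Angular width = |51.934° − 49.837°| = 2.097°.

2.10°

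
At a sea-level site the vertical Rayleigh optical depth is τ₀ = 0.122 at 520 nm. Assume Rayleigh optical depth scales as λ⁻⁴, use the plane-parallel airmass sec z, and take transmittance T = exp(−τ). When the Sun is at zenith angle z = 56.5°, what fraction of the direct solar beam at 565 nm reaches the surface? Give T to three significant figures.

sec 56.5° = 1.8118.
τ = 0.122 × (520/565)⁴ × 1.8118 = 0.122 × 0.7175 × 1.8118 = 0.1586.
T = exp(−0.1586) = 0.8533.

0.853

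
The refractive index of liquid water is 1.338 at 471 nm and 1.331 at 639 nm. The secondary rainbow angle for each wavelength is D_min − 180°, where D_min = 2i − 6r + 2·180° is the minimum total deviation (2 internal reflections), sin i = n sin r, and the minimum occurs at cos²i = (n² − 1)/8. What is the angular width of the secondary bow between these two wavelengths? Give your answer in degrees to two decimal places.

At 471 nm (n = 1.338): cos²i = 0.09878 → i = 71.682°, r = 45.195°, D_min = 232.193°, rainbow angle = 52.193°.
At 639 nm (n = 1.331): cos²i = 0.09645 → i = 71.907°, r = 45.575°, D_min = 230.365°, rainbow angle = 50.365°.
Angular width = |52.193° − 50.365°| = 1.828°.

1.83°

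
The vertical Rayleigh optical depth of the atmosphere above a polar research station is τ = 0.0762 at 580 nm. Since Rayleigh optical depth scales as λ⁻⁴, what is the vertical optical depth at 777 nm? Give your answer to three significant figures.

τ(777 nm) = τ(580 nm) × (580/777)⁴ = 0.0762 × (0.7465)⁴ = 0.0762 × 0.3105 = 0.0237.

0.0237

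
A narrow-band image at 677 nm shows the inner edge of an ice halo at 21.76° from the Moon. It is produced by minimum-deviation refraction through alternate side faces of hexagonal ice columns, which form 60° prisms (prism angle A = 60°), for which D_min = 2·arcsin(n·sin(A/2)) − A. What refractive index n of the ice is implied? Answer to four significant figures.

1.309

Rearranging: n = sin((D_min + A)/2) / sin(A/2).
(D_min + A)/2 = (21.76° + 60°)/2 = 40.880°.
n = sin 40.880° / sin 30° = 0.6545 / 0.5000 = 1.3090.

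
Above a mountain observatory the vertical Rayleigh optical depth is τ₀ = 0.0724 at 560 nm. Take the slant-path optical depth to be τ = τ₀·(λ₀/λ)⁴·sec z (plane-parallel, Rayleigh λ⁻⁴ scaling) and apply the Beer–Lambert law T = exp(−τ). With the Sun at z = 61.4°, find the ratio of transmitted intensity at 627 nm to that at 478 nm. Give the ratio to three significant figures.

Airmass: sec 61.4° = 2.0890.
τ(627 nm) = 0.0724 × (560/627)⁴ × 2.0890 = 0.0724 × 0.6363 × 2.0890 = 0.0962.
τ(478 nm) = 0.0724 × (560/478)⁴ × 2.0890 = 0.0724 × 1.8838 × 2.0890 = 0.2849.
T(627)/T(478) = exp(τ_B − τ_A) = exp(0.1887) = 1.2077.

1.21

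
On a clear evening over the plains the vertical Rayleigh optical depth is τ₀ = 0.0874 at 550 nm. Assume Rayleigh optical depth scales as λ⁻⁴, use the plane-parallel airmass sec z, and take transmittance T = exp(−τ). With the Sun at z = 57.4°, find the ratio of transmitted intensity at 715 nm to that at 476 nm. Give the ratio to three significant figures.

Airmass: sec 57.4° = 1.8561.
τ(715 nm) = 0.0874 × (550/715)⁴ × 1.8561 = 0.0874 × 0.3501 × 1.8561 = 0.0568.
τ(476 nm) = 0.0874 × (550/476)⁴ × 1.8561 = 0.0874 × 1.7825 × 1.8561 = 0.2892.
T(715)/T(476) = exp(τ_B − τ_A) = exp(0.2324) = 1.2616.

1.26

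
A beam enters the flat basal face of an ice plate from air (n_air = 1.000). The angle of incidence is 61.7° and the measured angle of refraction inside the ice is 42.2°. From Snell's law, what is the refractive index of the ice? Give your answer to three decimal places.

1.311

n = sin θ_i / sin θ_r = sin 61.7° / sin 42.2° = 0.8805 / 0.6717 = 1.3108.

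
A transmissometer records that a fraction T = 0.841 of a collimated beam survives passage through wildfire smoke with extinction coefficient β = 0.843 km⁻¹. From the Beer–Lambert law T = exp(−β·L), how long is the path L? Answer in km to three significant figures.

0.205 km

Beer–Lambert: T = exp(−βL) ⇒ L = −ln(T)/β = −ln(0.841)/0.843 = 0.1732/0.843 = 0.2054 km.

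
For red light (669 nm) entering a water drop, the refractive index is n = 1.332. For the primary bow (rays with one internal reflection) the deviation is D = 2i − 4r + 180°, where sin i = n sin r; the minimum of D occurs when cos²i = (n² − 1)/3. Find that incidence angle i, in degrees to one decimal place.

cos²i = (1.332² − 1)/3 = (1.77422 − 1)/3 = 0.25807.
cos i = 0.50801, so i = 59.469°.

59.5°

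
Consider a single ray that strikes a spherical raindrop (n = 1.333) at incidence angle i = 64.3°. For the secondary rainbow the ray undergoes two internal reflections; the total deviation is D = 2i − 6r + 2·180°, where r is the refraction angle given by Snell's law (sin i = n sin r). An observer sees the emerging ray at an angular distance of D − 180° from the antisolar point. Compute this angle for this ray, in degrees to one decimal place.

sin r = sin 64.3° / 1.333 = 0.9011/1.333 = 0.6760; r = 42.53°.
D = 2·64.3° − 6·42.53° + 2·180° = 128.60° − 255.18° + 360° = 233.42°.
Angle from antisolar point = D − 180° = 53.42°.

53.4°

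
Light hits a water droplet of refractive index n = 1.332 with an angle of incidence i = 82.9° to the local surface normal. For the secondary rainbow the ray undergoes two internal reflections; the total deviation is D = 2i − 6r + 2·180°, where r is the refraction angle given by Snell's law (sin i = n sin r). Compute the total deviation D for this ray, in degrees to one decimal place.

sin r = sin 82.9° / 1.332 = 0.9923/1.332 = 0.7450; r = 48.16°.
D = 2·82.9° − 6·48.16° + 2·180° = 165.80° − 288.95° + 360° = 236.85°.

236.8°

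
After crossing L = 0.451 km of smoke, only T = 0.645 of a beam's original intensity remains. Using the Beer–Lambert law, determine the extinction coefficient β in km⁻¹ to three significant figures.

Beer–Lambert: T = exp(−βL) ⇒ β = −ln(T)/L = −ln(0.645)/0.451 = 0.4385/0.451 = 0.9723 km⁻¹.

0.972 km⁻¹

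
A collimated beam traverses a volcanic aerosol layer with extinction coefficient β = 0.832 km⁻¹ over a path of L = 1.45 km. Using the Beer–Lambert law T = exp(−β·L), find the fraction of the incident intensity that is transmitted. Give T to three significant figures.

τ = β·L = 0.832 × 1.45 = 1.2064.
T = exp(−1.2064) = 0.2993.

0.299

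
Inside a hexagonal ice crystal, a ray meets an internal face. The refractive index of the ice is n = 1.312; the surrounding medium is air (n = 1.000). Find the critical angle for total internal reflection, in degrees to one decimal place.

49.7°

sin θ_c = n_air / n = 1.000 / 1.312 = 0.7622.
θ_c = arcsin(0.7622) = 49.66°.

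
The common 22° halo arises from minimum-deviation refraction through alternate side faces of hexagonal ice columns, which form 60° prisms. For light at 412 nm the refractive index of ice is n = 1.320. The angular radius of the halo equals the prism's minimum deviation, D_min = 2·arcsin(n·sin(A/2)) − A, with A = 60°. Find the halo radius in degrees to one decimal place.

n·sin(A/2) = 1.320 × sin 30° = 1.320 × 0.5000 = 0.6600.
D_min = 2·arcsin(0.6600) − 60° = 2 × 41.300° − 60° = 22.600°.

22.6°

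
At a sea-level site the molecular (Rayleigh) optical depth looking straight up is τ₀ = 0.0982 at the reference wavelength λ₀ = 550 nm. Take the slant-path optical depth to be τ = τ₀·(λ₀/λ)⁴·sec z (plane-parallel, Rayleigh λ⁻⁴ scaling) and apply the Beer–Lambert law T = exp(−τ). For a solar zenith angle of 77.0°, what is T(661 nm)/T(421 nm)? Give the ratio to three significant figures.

Airmass: sec 77.0° = 4.4454.
τ(661 nm) = 0.0982 × (550/661)⁴ × 4.4454 = 0.0982 × 0.4793 × 4.4454 = 0.2093.
τ(421 nm) = 0.0982 × (550/421)⁴ × 4.4454 = 0.0982 × 2.9129 × 4.4454 = 1.2716.
T(661)/T(421) = exp(τ_B − τ_A) = exp(1.0623) = 2.8931.

2.89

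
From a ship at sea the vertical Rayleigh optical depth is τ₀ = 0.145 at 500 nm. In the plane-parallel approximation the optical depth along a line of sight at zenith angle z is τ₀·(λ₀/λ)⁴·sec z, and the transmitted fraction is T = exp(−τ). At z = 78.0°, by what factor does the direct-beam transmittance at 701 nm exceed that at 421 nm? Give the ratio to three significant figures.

Airmass: sec 78.0° = 4.8097.
τ(701 nm) = 0.145 × (500/701)⁴ × 4.8097 = 0.145 × 0.2588 × 4.8097 = 0.1805.
τ(421 nm) = 0.145 × (500/421)⁴ × 4.8097 = 0.145 × 1.9895 × 4.8097 = 1.3875.
T(701)/T(421) = exp(τ_B − τ_A) = exp(1.2070) = 3.3435.

3.34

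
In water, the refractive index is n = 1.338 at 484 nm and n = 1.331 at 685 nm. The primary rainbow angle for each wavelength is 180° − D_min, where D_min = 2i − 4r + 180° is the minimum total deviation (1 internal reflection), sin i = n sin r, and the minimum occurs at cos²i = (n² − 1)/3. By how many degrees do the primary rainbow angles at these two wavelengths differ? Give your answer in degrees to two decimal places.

1.01°

At 484 nm (n = 1.338): cos²i = 0.26341 → i = 59.120°, r = 39.899°, D_min = 138.643°, rainbow angle = 41.357°.
At 685 nm (n = 1.331): cos²i = 0.25719 → i = 59.527°, r = 40.356°, D_min = 137.630°, rainbow angle = 42.370°.
Angular width = |41.357° − 42.370°| = 1.013°.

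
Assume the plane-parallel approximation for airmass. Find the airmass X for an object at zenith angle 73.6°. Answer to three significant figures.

X = sec z = 1/cos 73.6° = 1/0.2823 = 3.5418.

3.54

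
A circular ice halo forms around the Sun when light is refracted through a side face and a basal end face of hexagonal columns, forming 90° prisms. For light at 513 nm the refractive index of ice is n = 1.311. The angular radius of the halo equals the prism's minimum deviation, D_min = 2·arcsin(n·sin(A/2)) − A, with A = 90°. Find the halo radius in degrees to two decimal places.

45.95°

n·sin(A/2) = 1.311 × sin 45° = 1.311 × 0.7071 = 0.9270.
D_min = 2·arcsin(0.9270) − 90° = 2 × 67.974° − 90° = 45.949°.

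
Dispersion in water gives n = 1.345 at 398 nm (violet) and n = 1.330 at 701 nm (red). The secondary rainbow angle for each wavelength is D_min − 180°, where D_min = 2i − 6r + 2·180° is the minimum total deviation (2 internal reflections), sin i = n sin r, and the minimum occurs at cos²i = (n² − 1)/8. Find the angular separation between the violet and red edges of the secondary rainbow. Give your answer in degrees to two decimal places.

At 398 nm (n = 1.345): cos²i = 0.10113 → i = 71.458°, r = 44.821°, D_min = 233.987°, rainbow angle = 53.987°.
At 701 nm (n = 1.330): cos²i = 0.09611 → i = 71.940°, r = 45.630°, D_min = 230.101°, rainbow angle = 50.101°.
Angular width = |53.987° − 50.101°| = 3.886°.

3.89°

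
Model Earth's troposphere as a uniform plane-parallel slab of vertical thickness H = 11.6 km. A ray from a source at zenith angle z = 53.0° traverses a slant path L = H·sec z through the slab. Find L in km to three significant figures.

sec z = 1/cos 53.0° = 1.6616.
L = 11.6 × 1.6616 = 19.275 km.

19.3 km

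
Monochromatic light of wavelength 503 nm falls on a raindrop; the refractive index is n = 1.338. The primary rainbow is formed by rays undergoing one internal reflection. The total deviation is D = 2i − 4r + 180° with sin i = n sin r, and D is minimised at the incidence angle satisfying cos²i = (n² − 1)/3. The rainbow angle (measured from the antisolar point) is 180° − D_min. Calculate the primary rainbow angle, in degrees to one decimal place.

41.4°

cos²i = (1.79024 − 1)/3 = 0.26341; i = arccos(0.51324) = 59.120°.
sin r = sin 59.120°/1.338 = 0.64144; r = 39.899°.
D_min = 2·59.120° − 4·39.899° + 180° = 138.643°.
Rainbow angle = 180° − D_min = 41.357°.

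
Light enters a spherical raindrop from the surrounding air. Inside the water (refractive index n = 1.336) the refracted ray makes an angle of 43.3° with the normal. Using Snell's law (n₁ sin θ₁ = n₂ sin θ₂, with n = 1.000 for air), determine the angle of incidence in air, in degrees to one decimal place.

Snell: sin θ_i = n · sin θ_r = 1.336 × sin 43.3° = 1.336 × 0.6858 = 0.9163.
θ_i = arcsin(0.9163) = 66.38°.

66.4°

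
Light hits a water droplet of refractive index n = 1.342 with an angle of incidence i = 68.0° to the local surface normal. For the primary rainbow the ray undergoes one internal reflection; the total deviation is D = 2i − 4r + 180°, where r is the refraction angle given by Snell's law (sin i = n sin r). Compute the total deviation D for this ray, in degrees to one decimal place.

141.2°

sin r = sin 68.0° / 1.342 = 0.9272/1.342 = 0.6909; r = 43.70°.
D = 2·68.0° − 4·43.70° + 180° = 136.00° − 174.80° + 180° = 141.20°.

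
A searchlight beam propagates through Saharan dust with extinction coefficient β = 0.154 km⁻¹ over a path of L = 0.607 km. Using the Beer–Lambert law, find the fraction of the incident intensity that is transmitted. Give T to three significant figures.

0.911

τ = β·L = 0.154 × 0.607 = 0.0935.
T = exp(−0.0935) = 0.9108.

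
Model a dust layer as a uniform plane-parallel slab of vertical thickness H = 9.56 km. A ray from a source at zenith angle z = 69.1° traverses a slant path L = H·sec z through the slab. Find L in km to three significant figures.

sec z = 1/cos 69.1° = 2.8032.
L = 9.56 × 2.8032 = 26.798 km.

26.8 km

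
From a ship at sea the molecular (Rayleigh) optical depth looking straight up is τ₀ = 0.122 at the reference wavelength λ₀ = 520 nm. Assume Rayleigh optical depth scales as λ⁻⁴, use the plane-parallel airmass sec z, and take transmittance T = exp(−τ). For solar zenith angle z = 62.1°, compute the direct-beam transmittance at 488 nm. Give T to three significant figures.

sec 62.1° = 2.1371.
τ = 0.122 × (520/488)⁴ × 2.1371 = 0.122 × 1.2892 × 2.1371 = 0.3361.
T = exp(−0.3361) = 0.7145.

0.715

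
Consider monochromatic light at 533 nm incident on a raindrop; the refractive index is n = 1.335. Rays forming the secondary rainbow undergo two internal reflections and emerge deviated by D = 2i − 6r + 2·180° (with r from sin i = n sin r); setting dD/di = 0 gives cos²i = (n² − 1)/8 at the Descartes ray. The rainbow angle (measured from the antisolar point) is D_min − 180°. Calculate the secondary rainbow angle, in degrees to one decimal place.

cos²i = (1.78222 − 1)/8 = 0.09778; i = arccos(0.31269) = 71.778°.
sin r = sin 71.778°/1.335 = 0.71150; r = 45.357°.
D_min = 2·71.778° − 6·45.357° + 360° = 231.414°.
Rainbow angle = D_min − 180° = 51.414°.

51.4°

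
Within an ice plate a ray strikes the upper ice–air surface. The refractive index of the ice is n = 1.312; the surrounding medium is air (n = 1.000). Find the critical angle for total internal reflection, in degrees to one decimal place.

49.7°

sin θ_c = n_air / n = 1.000 / 1.312 = 0.7622.
θ_c = arcsin(0.7622) = 49.66°.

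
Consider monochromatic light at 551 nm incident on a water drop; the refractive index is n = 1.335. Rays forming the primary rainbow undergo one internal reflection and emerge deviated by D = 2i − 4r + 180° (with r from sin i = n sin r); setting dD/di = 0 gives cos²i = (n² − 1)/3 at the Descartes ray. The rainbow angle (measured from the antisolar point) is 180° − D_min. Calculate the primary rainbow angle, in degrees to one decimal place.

cos²i = (1.78222 − 1)/3 = 0.26074; i = arccos(0.51063) = 59.294°.
sin r = sin 59.294°/1.335 = 0.64405; r = 40.094°.
D_min = 2·59.294° − 4·40.094° + 180° = 138.212°.
Rainbow angle = 180° − D_min = 41.788°.

41.8°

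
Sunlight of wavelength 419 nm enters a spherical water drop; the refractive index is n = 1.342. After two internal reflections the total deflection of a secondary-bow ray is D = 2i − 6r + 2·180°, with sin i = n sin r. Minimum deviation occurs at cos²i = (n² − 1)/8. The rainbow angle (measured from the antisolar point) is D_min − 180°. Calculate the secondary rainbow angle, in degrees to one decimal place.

cos²i = (1.80096 − 1)/8 = 0.10012; i = arccos(0.31642) = 71.554°.
sin r = sin 71.554°/1.342 = 0.70687; r = 44.981°.
D_min = 2·71.554° − 6·44.981° + 360° = 233.222°.
Rainbow angle = D_min − 180° = 53.222°.

53.2°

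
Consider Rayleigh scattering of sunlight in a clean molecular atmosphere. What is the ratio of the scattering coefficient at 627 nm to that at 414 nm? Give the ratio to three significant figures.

0.190

Rayleigh scattering ∝ λ⁻⁴, so the ratio of coefficients is the inverse fourth power of the wavelength ratio.
σ(627)/σ(414) = (414/627)⁴ = (0.6603)⁴ = 0.1901.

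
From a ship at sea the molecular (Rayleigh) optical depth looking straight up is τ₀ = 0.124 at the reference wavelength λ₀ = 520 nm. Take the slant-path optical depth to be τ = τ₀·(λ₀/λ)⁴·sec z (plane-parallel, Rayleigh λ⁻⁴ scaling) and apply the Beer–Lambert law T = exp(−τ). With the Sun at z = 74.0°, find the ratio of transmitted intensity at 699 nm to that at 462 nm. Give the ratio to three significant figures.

Airmass: sec 74.0° = 3.6280.
τ(699 nm) = 0.124 × (520/699)⁴ × 3.6280 = 0.124 × 0.3063 × 3.6280 = 0.1378.
τ(462 nm) = 0.124 × (520/462)⁴ × 3.6280 = 0.124 × 1.6049 × 3.6280 = 0.7220.
T(699)/T(462) = exp(τ_B − τ_A) = exp(0.5842) = 1.7936.

1.79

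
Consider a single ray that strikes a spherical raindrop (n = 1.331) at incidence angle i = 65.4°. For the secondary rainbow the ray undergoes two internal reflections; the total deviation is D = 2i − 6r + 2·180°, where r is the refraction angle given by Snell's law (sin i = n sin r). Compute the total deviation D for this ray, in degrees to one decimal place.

sin r = sin 65.4° / 1.331 = 0.9092/1.331 = 0.6831; r = 43.09°.
D = 2·65.4° − 6·43.09° + 2·180° = 130.80° − 258.53° + 360° = 232.27°.

232.3°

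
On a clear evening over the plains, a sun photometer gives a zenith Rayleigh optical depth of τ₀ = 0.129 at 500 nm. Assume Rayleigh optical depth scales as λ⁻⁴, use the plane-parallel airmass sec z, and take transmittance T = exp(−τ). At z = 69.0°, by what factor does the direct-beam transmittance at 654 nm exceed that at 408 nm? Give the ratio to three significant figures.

Airmass: sec 69.0° = 2.7904.
τ(654 nm) = 0.129 × (500/654)⁴ × 2.7904 = 0.129 × 0.3416 × 2.7904 = 0.1230.
τ(408 nm) = 0.129 × (500/408)⁴ × 2.7904 = 0.129 × 2.2555 × 2.7904 = 0.8119.
T(654)/T(408) = exp(τ_B − τ_A) = exp(0.6889) = 1.9916.

1.99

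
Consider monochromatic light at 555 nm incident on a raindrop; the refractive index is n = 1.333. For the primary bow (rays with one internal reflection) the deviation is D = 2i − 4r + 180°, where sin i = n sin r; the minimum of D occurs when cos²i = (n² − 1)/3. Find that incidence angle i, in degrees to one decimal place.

cos²i = (1.333² − 1)/3 = (1.77689 − 1)/3 = 0.25896.
cos i = 0.50888, so i = 59.410°.

59.4°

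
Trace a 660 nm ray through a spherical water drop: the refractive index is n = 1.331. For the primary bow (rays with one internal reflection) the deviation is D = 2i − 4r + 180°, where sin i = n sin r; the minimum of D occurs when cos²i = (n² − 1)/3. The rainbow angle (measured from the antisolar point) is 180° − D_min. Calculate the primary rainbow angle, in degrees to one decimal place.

42.4°

cos²i = (1.77156 − 1)/3 = 0.25719; i = arccos(0.50714) = 59.527°.
sin r = sin 59.527°/1.331 = 0.64753; r = 40.356°.
D_min = 2·59.527° − 4·40.356° + 180° = 137.630°.
Rainbow angle = 180° − D_min = 42.370°.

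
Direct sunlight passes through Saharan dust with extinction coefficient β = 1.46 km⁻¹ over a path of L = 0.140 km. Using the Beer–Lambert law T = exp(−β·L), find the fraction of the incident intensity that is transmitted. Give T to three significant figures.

0.815

τ = β·L = 1.46 × 0.140 = 0.2044.
T = exp(−0.2044) = 0.8151.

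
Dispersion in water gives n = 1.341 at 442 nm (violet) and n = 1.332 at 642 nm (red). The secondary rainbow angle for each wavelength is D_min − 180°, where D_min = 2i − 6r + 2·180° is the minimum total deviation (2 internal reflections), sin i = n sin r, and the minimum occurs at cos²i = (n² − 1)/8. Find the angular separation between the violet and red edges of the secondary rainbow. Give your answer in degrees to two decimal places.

At 442 nm (n = 1.341): cos²i = 0.09979 → i = 71.586°, r = 45.034°, D_min = 232.966°, rainbow angle = 52.966°.
At 642 nm (n = 1.332): cos²i = 0.09678 → i = 71.875°, r = 45.520°, D_min = 230.628°, rainbow angle = 50.628°.
Angular width = |52.966° − 50.628°| = 2.337°.

2.34°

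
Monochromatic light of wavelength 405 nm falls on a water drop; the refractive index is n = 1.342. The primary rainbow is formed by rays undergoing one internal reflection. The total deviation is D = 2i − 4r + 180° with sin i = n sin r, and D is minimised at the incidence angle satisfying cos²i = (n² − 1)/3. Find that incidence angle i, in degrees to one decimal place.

58.9°

cos²i = (1.342² − 1)/3 = (1.80096 − 1)/3 = 0.26699.
cos i = 0.51671, so i = 58.888°.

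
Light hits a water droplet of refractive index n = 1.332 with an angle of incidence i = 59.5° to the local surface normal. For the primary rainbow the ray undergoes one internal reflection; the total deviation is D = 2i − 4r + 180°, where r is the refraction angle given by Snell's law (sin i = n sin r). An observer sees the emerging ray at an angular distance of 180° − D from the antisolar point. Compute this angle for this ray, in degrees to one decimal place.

sin r = sin 59.5° / 1.332 = 0.8616/1.332 = 0.6469; r = 40.31°.
D = 2·59.5° − 4·40.31° + 180° = 119.00° − 161.22° + 180° = 137.78°.
Angle from antisolar point = 180° − D = 42.22°.

42.2°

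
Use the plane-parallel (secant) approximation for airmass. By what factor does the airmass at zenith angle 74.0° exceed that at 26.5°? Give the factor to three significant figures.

3.25

X(74.0°)/X(26.5°) = sec 74.0° / sec 26.5° = cos 26.5° / cos 74.0° = 0.8949/0.2756 = 3.2468.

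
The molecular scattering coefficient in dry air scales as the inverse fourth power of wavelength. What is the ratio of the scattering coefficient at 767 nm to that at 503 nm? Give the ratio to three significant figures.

0.185

Rayleigh scattering ∝ λ⁻⁴, so the ratio of coefficients is the inverse fourth power of the wavelength ratio.
σ(767)/σ(503) = (503/767)⁴ = (0.6558)⁴ = 0.185.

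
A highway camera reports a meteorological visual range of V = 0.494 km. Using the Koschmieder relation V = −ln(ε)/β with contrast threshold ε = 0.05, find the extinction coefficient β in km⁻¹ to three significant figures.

β = −ln(0.05) / V = 2.996 / 0.494 = 6.0642 km⁻¹.

6.06 km⁻¹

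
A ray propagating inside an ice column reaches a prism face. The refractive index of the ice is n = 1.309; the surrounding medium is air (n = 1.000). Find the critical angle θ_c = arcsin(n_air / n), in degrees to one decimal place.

sin θ_c = n_air / n = 1.000 / 1.309 = 0.7639.
θ_c = arcsin(0.7639) = 49.81°.

49.8°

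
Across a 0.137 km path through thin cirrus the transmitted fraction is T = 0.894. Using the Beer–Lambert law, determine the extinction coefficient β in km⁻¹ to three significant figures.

Beer–Lambert: T = exp(−βL) ⇒ β = −ln(T)/L = −ln(0.894)/0.137 = 0.1120/0.137 = 0.8179 km⁻¹.

0.818 km⁻¹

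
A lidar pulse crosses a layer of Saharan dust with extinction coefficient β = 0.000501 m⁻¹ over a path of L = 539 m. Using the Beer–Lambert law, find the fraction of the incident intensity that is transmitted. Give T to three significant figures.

τ = β·L = 0.000501 × 539 = 0.2700.
T = exp(−0.2700) = 0.7633.

0.763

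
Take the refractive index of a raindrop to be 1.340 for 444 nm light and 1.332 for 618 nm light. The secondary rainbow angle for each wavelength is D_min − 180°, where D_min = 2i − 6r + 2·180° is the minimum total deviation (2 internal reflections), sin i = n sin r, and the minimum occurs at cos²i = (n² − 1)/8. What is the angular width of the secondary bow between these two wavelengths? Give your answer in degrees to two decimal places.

2.08°

At 444 nm (n = 1.340): cos²i = 0.09945 → i = 71.618°, r = 45.088°, D_min = 232.709°, rainbow angle = 52.709°.
At 618 nm (n = 1.332): cos²i = 0.09678 → i = 71.875°, r = 45.520°, D_min = 230.628°, rainbow angle = 50.628°.
Angular width = |52.709° − 50.628°| = 2.080°.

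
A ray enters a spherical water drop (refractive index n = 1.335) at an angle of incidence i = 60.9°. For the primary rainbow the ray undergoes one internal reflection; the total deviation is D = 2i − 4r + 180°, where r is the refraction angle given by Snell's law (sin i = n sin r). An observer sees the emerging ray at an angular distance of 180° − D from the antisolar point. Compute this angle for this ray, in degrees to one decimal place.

41.7°

sin r = sin 60.9° / 1.335 = 0.8738/1.335 = 0.6545; r = 40.88°.
D = 2·60.9° − 4·40.88° + 180° = 121.80° − 163.53° + 180° = 138.27°.
Angle from antisolar point = 180° − D = 41.73°.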